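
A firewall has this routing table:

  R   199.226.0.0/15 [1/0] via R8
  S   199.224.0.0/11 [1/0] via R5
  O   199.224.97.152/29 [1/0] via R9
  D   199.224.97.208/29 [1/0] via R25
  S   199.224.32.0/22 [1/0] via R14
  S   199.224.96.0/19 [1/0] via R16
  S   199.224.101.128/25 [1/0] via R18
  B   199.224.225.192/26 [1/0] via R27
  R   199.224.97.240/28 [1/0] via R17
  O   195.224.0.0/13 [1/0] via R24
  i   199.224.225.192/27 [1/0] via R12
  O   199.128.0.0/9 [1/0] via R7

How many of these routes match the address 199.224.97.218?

3

Prefixes containing 199.224.97.218:
  199.128.0.0/9 (199.128.0.0 - 199.255.255.255)
  199.224.0.0/11 (199.224.0.0 - 199.255.255.255)
  199.224.96.0/19 (199.224.96.0 - 199.224.127.255)
Total matching entries: 3.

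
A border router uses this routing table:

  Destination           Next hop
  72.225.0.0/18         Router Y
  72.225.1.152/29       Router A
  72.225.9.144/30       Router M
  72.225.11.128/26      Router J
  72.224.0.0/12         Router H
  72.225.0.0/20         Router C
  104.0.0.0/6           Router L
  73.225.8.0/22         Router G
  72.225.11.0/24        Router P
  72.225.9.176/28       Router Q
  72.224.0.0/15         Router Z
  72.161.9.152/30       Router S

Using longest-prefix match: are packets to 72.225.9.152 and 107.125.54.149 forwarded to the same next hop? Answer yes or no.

no

72.225.9.152: longest match 72.225.0.0/20 -> Router C
107.125.54.149: longest match 104.0.0.0/6 -> Router L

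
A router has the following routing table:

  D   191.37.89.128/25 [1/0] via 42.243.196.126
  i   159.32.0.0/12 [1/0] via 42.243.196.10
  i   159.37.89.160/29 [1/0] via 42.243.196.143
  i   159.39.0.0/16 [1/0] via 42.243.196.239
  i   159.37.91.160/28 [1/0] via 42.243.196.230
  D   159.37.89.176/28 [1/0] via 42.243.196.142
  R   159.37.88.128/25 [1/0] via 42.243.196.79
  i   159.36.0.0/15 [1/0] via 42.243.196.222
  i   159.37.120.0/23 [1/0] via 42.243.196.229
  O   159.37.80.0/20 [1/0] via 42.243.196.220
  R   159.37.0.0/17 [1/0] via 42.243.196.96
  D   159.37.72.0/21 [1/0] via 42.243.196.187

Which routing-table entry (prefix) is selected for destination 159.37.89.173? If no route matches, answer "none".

159.37.80.0/20

Entries matching 159.37.89.173:
  159.32.0.0/12 (159.32.0.0 - 159.47.255.255)
  159.36.0.0/15 (159.36.0.0 - 159.37.255.255)
  159.37.0.0/17 (159.37.0.0 - 159.37.127.255)
  159.37.80.0/20 (159.37.80.0 - 159.37.95.255)
Most specific is 159.37.80.0/20.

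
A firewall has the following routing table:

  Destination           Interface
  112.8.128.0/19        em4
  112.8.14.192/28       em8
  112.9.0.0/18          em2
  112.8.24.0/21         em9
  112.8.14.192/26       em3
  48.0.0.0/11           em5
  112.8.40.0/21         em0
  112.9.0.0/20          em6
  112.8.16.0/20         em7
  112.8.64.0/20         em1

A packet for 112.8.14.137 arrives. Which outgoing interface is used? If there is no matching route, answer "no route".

no route

No entry's prefix contains 112.8.14.137; there is no default route.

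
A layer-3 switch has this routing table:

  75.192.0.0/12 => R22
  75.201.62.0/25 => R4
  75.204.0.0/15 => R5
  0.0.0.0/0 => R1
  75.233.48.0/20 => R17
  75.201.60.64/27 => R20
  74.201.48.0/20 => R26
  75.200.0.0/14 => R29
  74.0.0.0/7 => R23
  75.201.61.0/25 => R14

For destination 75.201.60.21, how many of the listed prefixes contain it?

4

Prefixes containing 75.201.60.21:
  0.0.0.0/0 (default, matches everything)
  74.0.0.0/7 (74.0.0.0 - 75.255.255.255)
  75.192.0.0/12 (75.192.0.0 - 75.207.255.255)
  75.200.0.0/14 (75.200.0.0 - 75.203.255.255)
Total matching entries: 4.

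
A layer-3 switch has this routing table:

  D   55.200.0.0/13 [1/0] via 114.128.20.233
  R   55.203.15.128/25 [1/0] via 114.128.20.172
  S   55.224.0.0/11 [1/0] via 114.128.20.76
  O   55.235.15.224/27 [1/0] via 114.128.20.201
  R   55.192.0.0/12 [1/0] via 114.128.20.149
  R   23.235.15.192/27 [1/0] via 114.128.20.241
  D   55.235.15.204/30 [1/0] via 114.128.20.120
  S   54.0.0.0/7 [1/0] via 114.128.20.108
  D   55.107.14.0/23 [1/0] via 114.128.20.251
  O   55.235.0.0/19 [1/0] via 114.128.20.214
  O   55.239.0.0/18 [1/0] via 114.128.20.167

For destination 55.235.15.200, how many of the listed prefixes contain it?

3

Prefixes containing 55.235.15.200:
  54.0.0.0/7 (54.0.0.0 - 55.255.255.255)
  55.224.0.0/11 (55.224.0.0 - 55.255.255.255)
  55.235.0.0/19 (55.235.0.0 - 55.235.31.255)
Total matching entries: 3.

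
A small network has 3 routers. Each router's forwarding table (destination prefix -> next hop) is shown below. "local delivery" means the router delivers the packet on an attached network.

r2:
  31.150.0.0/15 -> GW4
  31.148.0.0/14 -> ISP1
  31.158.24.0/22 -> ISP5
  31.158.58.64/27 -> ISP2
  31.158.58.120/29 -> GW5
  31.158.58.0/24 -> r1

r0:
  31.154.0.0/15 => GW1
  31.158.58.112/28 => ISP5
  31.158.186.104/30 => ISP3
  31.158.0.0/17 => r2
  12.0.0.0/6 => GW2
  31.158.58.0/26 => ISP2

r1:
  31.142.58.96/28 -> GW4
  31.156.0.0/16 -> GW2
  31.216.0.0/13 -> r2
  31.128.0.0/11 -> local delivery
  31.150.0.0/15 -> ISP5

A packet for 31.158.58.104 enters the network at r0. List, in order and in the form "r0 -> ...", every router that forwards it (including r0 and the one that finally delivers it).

At r0: longest match for 31.158.58.104 is 31.158.0.0/17 -> r2
At r2: longest match for 31.158.58.104 is 31.158.58.0/24 -> r1
At r1: longest match for 31.158.58.104 is 31.128.0.0/11 -> local delivery

r0 -> r2 -> r1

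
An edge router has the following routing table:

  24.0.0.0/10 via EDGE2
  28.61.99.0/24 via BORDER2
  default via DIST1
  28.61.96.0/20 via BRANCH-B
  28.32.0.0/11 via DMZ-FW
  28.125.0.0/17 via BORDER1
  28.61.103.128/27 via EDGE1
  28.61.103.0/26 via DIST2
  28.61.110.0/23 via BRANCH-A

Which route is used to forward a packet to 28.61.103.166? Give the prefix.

Entries matching 28.61.103.166:
  0.0.0.0/0 (default, matches everything)
  28.32.0.0/11 (28.32.0.0 - 28.63.255.255)
  28.61.96.0/20 (28.61.96.0 - 28.61.111.255)
Most specific is 28.61.96.0/20.

28.61.96.0/20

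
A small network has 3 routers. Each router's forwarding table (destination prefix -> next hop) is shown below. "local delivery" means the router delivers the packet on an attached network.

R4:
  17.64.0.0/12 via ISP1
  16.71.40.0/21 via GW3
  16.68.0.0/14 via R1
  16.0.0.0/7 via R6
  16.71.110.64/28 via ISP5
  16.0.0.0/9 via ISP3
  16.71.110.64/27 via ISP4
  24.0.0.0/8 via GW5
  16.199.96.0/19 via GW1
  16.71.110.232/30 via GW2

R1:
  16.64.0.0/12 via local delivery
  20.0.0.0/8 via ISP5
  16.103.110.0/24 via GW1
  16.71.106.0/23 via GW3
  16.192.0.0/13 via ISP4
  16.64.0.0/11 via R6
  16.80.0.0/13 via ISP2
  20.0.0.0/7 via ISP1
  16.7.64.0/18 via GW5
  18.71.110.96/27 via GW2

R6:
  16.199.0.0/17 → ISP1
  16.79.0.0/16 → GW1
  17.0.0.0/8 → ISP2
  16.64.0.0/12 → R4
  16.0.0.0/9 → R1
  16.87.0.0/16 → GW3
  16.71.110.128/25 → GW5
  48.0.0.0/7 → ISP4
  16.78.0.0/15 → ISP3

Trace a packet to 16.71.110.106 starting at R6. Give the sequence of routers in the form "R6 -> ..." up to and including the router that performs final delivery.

At R6: longest match for 16.71.110.106 is 16.64.0.0/12 -> R4
At R4: longest match for 16.71.110.106 is 16.68.0.0/14 -> R1
At R1: longest match for 16.71.110.106 is 16.64.0.0/12 -> local delivery

R6 -> R4 -> R1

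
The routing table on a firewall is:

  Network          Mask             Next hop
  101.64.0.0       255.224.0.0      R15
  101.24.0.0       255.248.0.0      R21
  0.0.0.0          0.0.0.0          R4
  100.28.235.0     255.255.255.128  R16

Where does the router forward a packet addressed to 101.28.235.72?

R21

Routes whose prefix contains 101.28.235.72:
  0.0.0.0/0 (default, matches everything) -> R4
  101.24.0.0/13 (101.24.0.0 - 101.31.255.255) -> R21
More-specific entries that do NOT match:
  100.28.235.0/25 (100.28.235.0 - 100.28.235.127) does not contain 101.28.235.72
Longest matching prefix is /13 -> next hop R21.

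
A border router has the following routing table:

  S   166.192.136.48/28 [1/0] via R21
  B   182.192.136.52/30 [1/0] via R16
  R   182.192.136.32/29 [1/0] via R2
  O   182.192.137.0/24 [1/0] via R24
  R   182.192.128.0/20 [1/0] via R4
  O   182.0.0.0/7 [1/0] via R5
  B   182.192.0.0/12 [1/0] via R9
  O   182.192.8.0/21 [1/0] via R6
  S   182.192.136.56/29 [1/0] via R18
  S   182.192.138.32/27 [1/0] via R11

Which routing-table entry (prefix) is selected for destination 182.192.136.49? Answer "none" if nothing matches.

182.192.128.0/20

Entries matching 182.192.136.49:
  182.0.0.0/7 (182.0.0.0 - 183.255.255.255)
  182.192.0.0/12 (182.192.0.0 - 182.207.255.255)
  182.192.128.0/20 (182.192.128.0 - 182.192.143.255)
Most specific is 182.192.128.0/20.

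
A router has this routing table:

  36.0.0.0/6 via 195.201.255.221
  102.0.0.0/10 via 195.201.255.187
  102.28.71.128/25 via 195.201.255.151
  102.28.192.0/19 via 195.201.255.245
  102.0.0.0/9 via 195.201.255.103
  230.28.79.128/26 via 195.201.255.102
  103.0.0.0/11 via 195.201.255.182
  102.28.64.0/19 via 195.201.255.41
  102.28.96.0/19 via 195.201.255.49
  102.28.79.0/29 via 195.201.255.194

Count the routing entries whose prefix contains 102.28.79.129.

Prefixes containing 102.28.79.129:
  102.0.0.0/9 (102.0.0.0 - 102.127.255.255)
  102.0.0.0/10 (102.0.0.0 - 102.63.255.255)
  102.28.64.0/19 (102.28.64.0 - 102.28.95.255)
Total matching entries: 3.

3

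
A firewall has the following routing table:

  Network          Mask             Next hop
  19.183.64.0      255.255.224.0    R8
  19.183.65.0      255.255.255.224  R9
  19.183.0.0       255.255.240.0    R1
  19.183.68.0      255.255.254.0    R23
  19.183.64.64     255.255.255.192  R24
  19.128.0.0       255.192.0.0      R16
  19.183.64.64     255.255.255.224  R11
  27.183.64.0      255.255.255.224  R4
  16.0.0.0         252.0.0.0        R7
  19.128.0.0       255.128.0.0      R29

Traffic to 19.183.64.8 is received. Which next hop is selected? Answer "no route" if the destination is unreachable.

Routes whose prefix contains 19.183.64.8:
  16.0.0.0/6 (16.0.0.0 - 19.255.255.255) -> R7
  19.128.0.0/9 (19.128.0.0 - 19.255.255.255) -> R29
  19.128.0.0/10 (19.128.0.0 - 19.191.255.255) -> R16
  19.183.64.0/19 (19.183.64.0 - 19.183.95.255) -> R8
More-specific entries that do NOT match:
  19.183.65.0/27 (19.183.65.0 - 19.183.65.31) does not contain 19.183.64.8
  19.183.64.64/27 (19.183.64.64 - 19.183.64.95) does not contain 19.183.64.8
  27.183.64.0/27 (27.183.64.0 - 27.183.64.31) does not contain 19.183.64.8
  19.183.64.64/26 (19.183.64.64 - 19.183.64.127) does not contain 19.183.64.8
  19.183.68.0/23 (19.183.68.0 - 19.183.69.255) does not contain 19.183.64.8
  19.183.0.0/20 (19.183.0.0 - 19.183.15.255) does not contain 19.183.64.8
Longest matching prefix is /19 -> next hop R8.

R8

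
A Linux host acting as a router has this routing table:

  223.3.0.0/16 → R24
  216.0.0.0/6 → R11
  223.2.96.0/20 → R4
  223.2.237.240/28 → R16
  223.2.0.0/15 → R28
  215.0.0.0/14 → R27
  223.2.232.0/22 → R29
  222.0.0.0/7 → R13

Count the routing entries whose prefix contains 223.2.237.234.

2

Prefixes containing 223.2.237.234:
  222.0.0.0/7 (222.0.0.0 - 223.255.255.255)
  223.2.0.0/15 (223.2.0.0 - 223.3.255.255)
Total matching entries: 2.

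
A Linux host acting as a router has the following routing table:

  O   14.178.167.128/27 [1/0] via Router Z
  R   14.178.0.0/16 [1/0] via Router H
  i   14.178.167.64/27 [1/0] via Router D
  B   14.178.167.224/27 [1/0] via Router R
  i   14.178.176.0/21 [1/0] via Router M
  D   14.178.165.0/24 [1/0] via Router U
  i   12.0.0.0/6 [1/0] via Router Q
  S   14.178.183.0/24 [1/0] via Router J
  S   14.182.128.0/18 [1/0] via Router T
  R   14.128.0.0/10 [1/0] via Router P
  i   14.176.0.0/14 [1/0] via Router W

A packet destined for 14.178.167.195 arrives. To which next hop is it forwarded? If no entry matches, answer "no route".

Router H

Routes whose prefix contains 14.178.167.195:
  12.0.0.0/6 (12.0.0.0 - 15.255.255.255) -> Router Q
  14.128.0.0/10 (14.128.0.0 - 14.191.255.255) -> Router P
  14.176.0.0/14 (14.176.0.0 - 14.179.255.255) -> Router W
  14.178.0.0/16 (14.178.0.0 - 14.178.255.255) -> Router H
More-specific entries that do NOT match:
  14.178.167.128/27 (14.178.167.128 - 14.178.167.159) does not contain 14.178.167.195
  14.178.167.64/27 (14.178.167.64 - 14.178.167.95) does not contain 14.178.167.195
  14.178.167.224/27 (14.178.167.224 - 14.178.167.255) does not contain 14.178.167.195
  14.178.165.0/24 (14.178.165.0 - 14.178.165.255) does not contain 14.178.167.195
  14.178.183.0/24 (14.178.183.0 - 14.178.183.255) does not contain 14.178.167.195
  14.178.176.0/21 (14.178.176.0 - 14.178.183.255) does not contain 14.178.167.195
  14.182.128.0/18 (14.182.128.0 - 14.182.191.255) does not contain 14.178.167.195
Longest matching prefix is /16 -> next hop Router H.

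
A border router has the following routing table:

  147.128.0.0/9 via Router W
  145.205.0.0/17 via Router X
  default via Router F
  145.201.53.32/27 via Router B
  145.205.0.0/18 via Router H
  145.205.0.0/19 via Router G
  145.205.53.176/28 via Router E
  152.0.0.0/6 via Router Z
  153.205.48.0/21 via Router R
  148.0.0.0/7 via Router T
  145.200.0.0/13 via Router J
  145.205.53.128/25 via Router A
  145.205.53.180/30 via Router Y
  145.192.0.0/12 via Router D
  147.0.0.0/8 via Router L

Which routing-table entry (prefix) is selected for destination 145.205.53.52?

Entries matching 145.205.53.52:
  0.0.0.0/0 (default, matches everything)
  145.192.0.0/12 (145.192.0.0 - 145.207.255.255)
  145.200.0.0/13 (145.200.0.0 - 145.207.255.255)
  145.205.0.0/17 (145.205.0.0 - 145.205.127.255)
  145.205.0.0/18 (145.205.0.0 - 145.205.63.255)
Most specific is 145.205.0.0/18.

145.205.0.0/18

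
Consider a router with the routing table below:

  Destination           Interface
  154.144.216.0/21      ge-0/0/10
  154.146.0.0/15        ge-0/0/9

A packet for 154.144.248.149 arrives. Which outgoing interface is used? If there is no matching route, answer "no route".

No entry's prefix contains 154.144.248.149; there is no default route.

no route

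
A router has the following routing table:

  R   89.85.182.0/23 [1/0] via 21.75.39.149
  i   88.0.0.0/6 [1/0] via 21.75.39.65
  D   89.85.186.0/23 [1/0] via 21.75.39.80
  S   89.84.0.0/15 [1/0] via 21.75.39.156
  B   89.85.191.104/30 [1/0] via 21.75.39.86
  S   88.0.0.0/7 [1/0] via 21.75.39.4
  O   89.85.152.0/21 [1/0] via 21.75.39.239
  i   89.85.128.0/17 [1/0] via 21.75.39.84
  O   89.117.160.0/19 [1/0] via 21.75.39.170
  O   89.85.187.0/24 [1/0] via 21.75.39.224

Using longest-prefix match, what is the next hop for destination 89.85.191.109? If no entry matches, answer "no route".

21.75.39.84

Routes whose prefix contains 89.85.191.109:
  88.0.0.0/6 (88.0.0.0 - 91.255.255.255) -> 21.75.39.65
  88.0.0.0/7 (88.0.0.0 - 89.255.255.255) -> 21.75.39.4
  89.84.0.0/15 (89.84.0.0 - 89.85.255.255) -> 21.75.39.156
  89.85.128.0/17 (89.85.128.0 - 89.85.255.255) -> 21.75.39.84
More-specific entries that do NOT match:
  89.85.191.104/30 (89.85.191.104 - 89.85.191.107) does not contain 89.85.191.109
  89.85.187.0/24 (89.85.187.0 - 89.85.187.255) does not contain 89.85.191.109
  89.85.182.0/23 (89.85.182.0 - 89.85.183.255) does not contain 89.85.191.109
  89.85.186.0/23 (89.85.186.0 - 89.85.187.255) does not contain 89.85.191.109
  89.85.152.0/21 (89.85.152.0 - 89.85.159.255) does not contain 89.85.191.109
  89.117.160.0/19 (89.117.160.0 - 89.117.191.255) does not contain 89.85.191.109
Longest matching prefix is /17 -> next hop 21.75.39.84.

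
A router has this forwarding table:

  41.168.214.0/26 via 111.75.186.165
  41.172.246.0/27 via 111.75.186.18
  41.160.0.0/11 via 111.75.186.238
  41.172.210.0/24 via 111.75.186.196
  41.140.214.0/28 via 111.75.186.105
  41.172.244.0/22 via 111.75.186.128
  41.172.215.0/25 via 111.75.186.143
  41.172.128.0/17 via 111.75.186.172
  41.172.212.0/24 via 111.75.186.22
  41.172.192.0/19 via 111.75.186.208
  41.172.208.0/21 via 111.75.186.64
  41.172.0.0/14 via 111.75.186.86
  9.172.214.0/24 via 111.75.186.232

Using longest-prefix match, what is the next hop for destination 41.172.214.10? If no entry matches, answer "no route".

111.75.186.64

Routes whose prefix contains 41.172.214.10:
  41.160.0.0/11 (41.160.0.0 - 41.191.255.255) -> 111.75.186.238
  41.172.0.0/14 (41.172.0.0 - 41.175.255.255) -> 111.75.186.86
  41.172.128.0/17 (41.172.128.0 - 41.172.255.255) -> 111.75.186.172
  41.172.192.0/19 (41.172.192.0 - 41.172.223.255) -> 111.75.186.208
  41.172.208.0/21 (41.172.208.0 - 41.172.215.255) -> 111.75.186.64
More-specific entries that do NOT match:
  41.140.214.0/28 (41.140.214.0 - 41.140.214.15) does not contain 41.172.214.10
  41.172.246.0/27 (41.172.246.0 - 41.172.246.31) does not contain 41.172.214.10
  41.168.214.0/26 (41.168.214.0 - 41.168.214.63) does not contain 41.172.214.10
  41.172.215.0/25 (41.172.215.0 - 41.172.215.127) does not contain 41.172.214.10
  41.172.210.0/24 (41.172.210.0 - 41.172.210.255) does not contain 41.172.214.10
  41.172.212.0/24 (41.172.212.0 - 41.172.212.255) does not contain 41.172.214.10
  9.172.214.0/24 (9.172.214.0 - 9.172.214.255) does not contain 41.172.214.10
  41.172.244.0/22 (41.172.244.0 - 41.172.247.255) does not contain 41.172.214.10
Longest matching prefix is /21 -> next hop 111.75.186.64.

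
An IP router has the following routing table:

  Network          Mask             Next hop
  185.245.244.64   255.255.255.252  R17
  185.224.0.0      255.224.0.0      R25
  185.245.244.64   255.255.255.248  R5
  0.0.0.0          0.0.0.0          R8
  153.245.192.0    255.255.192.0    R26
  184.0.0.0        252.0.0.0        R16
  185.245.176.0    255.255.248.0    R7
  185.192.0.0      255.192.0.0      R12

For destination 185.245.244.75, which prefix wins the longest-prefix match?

Entries matching 185.245.244.75:
  0.0.0.0/0 (default, matches everything)
  184.0.0.0/6 (184.0.0.0 - 187.255.255.255)
  185.192.0.0/10 (185.192.0.0 - 185.255.255.255)
  185.224.0.0/11 (185.224.0.0 - 185.255.255.255)
Most specific is 185.224.0.0/11.

185.224.0.0/11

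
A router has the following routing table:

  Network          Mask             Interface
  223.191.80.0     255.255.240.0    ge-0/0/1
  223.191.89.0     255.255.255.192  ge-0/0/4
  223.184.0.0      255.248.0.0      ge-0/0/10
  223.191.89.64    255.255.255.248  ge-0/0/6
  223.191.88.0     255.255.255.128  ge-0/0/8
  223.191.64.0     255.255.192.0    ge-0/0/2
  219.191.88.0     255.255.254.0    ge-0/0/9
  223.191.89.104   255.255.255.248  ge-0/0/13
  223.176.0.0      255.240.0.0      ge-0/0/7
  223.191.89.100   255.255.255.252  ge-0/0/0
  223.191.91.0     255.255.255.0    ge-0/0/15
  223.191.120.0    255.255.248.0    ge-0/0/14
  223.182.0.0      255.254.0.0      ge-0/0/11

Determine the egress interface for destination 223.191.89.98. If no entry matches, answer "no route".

ge-0/0/1

Routes whose prefix contains 223.191.89.98:
  223.176.0.0/12 (223.176.0.0 - 223.191.255.255) -> ge-0/0/7
  223.184.0.0/13 (223.184.0.0 - 223.191.255.255) -> ge-0/0/10
  223.191.64.0/18 (223.191.64.0 - 223.191.127.255) -> ge-0/0/2
  223.191.80.0/20 (223.191.80.0 - 223.191.95.255) -> ge-0/0/1
More-specific entries that do NOT match:
  223.191.89.100/30 (223.191.89.100 - 223.191.89.103) does not contain 223.191.89.98
  223.191.89.64/29 (223.191.89.64 - 223.191.89.71) does not contain 223.191.89.98
  223.191.89.104/29 (223.191.89.104 - 223.191.89.111) does not contain 223.191.89.98
  223.191.89.0/26 (223.191.89.0 - 223.191.89.63) does not contain 223.191.89.98
  223.191.88.0/25 (223.191.88.0 - 223.191.88.127) does not contain 223.191.89.98
  223.191.91.0/24 (223.191.91.0 - 223.191.91.255) does not contain 223.191.89.98
  219.191.88.0/23 (219.191.88.0 - 219.191.89.255) does not contain 223.191.89.98
  223.191.120.0/21 (223.191.120.0 - 223.191.127.255) does not contain 223.191.89.98
Longest matching prefix is /20 -> interface ge-0/0/1.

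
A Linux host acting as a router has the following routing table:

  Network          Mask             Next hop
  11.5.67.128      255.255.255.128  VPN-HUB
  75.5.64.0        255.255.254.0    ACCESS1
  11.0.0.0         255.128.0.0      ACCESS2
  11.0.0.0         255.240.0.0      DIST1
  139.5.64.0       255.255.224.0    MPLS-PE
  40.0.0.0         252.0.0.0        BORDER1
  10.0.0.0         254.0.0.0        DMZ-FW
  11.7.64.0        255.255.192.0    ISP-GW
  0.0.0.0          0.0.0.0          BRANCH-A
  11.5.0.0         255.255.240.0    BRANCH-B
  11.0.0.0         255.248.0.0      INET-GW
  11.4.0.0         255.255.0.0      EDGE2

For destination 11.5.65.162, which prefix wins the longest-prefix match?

11.0.0.0/13

Entries matching 11.5.65.162:
  0.0.0.0/0 (default, matches everything)
  10.0.0.0/7 (10.0.0.0 - 11.255.255.255)
  11.0.0.0/9 (11.0.0.0 - 11.127.255.255)
  11.0.0.0/12 (11.0.0.0 - 11.15.255.255)
  11.0.0.0/13 (11.0.0.0 - 11.7.255.255)
Most specific is 11.0.0.0/13.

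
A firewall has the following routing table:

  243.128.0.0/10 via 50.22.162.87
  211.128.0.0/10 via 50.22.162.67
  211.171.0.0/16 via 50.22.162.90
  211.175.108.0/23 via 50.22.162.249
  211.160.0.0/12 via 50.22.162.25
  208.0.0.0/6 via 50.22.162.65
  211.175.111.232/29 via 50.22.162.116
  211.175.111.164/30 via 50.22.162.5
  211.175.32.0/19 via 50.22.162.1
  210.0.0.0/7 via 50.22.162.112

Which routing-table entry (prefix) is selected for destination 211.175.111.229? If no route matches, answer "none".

Entries matching 211.175.111.229:
  208.0.0.0/6 (208.0.0.0 - 211.255.255.255)
  210.0.0.0/7 (210.0.0.0 - 211.255.255.255)
  211.128.0.0/10 (211.128.0.0 - 211.191.255.255)
  211.160.0.0/12 (211.160.0.0 - 211.175.255.255)
Most specific is 211.160.0.0/12.

211.160.0.0/12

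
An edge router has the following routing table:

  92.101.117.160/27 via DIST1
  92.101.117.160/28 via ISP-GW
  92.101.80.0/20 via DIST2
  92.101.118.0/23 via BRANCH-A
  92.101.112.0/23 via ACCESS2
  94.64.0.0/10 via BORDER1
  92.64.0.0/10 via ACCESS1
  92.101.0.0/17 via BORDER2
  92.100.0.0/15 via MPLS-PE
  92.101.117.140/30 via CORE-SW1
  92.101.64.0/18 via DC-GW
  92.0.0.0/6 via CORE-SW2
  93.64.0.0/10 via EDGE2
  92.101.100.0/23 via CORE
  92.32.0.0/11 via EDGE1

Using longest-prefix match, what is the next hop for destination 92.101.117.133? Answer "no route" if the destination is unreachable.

Routes whose prefix contains 92.101.117.133:
  92.0.0.0/6 (92.0.0.0 - 95.255.255.255) -> CORE-SW2
  92.64.0.0/10 (92.64.0.0 - 92.127.255.255) -> ACCESS1
  92.100.0.0/15 (92.100.0.0 - 92.101.255.255) -> MPLS-PE
  92.101.0.0/17 (92.101.0.0 - 92.101.127.255) -> BORDER2
  92.101.64.0/18 (92.101.64.0 - 92.101.127.255) -> DC-GW
More-specific entries that do NOT match:
  92.101.117.140/30 (92.101.117.140 - 92.101.117.143) does not contain 92.101.117.133
  92.101.117.160/28 (92.101.117.160 - 92.101.117.175) does not contain 92.101.117.133
  92.101.117.160/27 (92.101.117.160 - 92.101.117.191) does not contain 92.101.117.133
  92.101.118.0/23 (92.101.118.0 - 92.101.119.255) does not contain 92.101.117.133
  92.101.112.0/23 (92.101.112.0 - 92.101.113.255) does not contain 92.101.117.133
  92.101.100.0/23 (92.101.100.0 - 92.101.101.255) does not contain 92.101.117.133
  92.101.80.0/20 (92.101.80.0 - 92.101.95.255) does not contain 92.101.117.133
Longest matching prefix is /18 -> next hop DC-GW.

DC-GW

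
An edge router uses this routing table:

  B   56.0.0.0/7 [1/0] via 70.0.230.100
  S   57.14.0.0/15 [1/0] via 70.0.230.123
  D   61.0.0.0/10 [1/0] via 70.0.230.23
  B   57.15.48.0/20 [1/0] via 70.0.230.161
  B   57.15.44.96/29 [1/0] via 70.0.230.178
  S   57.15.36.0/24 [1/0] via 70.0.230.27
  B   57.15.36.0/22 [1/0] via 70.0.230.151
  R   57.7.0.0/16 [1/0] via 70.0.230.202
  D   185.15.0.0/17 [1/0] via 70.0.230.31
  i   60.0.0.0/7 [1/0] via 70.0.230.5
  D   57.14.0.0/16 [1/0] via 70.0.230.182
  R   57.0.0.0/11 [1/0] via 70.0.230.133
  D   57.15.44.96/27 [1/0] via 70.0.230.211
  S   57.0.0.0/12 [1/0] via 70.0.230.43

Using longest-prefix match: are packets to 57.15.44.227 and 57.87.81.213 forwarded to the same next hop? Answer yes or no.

57.15.44.227: longest match 57.14.0.0/15 -> 70.0.230.123
57.87.81.213: longest match 56.0.0.0/7 -> 70.0.230.100

no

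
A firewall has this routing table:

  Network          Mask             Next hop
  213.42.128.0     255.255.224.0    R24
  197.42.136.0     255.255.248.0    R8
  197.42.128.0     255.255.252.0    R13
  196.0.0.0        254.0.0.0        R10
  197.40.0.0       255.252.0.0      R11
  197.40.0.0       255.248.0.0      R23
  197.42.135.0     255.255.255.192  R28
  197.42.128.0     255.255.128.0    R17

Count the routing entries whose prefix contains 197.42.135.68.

Prefixes containing 197.42.135.68:
  196.0.0.0/7 (196.0.0.0 - 197.255.255.255)
  197.40.0.0/13 (197.40.0.0 - 197.47.255.255)
  197.40.0.0/14 (197.40.0.0 - 197.43.255.255)
  197.42.128.0/17 (197.42.128.0 - 197.42.255.255)
Total matching entries: 4.

4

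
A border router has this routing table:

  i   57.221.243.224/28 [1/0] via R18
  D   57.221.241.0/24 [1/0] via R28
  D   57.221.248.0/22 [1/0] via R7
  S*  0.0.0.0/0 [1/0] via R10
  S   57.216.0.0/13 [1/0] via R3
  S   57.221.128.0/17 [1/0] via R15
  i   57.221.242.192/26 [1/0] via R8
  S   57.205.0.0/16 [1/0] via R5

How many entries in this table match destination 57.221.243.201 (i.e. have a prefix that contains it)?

Prefixes containing 57.221.243.201:
  0.0.0.0/0 (default, matches everything)
  57.216.0.0/13 (57.216.0.0 - 57.223.255.255)
  57.221.128.0/17 (57.221.128.0 - 57.221.255.255)
Total matching entries: 3.

3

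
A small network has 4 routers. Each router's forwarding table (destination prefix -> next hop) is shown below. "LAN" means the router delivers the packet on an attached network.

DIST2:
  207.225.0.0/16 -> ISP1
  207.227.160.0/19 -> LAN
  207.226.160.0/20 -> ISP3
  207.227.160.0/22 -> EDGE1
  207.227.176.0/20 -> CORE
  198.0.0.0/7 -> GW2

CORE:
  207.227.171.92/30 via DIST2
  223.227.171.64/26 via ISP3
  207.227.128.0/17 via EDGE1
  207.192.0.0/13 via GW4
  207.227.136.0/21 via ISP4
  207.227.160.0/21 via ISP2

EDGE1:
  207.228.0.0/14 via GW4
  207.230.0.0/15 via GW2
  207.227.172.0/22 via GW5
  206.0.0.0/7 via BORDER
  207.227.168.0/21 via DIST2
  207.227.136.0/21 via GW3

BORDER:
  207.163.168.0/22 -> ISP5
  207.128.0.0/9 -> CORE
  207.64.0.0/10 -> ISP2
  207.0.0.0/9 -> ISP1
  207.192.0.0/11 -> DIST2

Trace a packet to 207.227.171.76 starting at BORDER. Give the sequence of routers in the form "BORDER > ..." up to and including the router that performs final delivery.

At BORDER: longest match for 207.227.171.76 is 207.128.0.0/9 -> CORE
At CORE: longest match for 207.227.171.76 is 207.227.128.0/17 -> EDGE1
At EDGE1: longest match for 207.227.171.76 is 207.227.168.0/21 -> DIST2
At DIST2: longest match for 207.227.171.76 is 207.227.160.0/19 -> LAN

BORDER > CORE > EDGE1 > DIST2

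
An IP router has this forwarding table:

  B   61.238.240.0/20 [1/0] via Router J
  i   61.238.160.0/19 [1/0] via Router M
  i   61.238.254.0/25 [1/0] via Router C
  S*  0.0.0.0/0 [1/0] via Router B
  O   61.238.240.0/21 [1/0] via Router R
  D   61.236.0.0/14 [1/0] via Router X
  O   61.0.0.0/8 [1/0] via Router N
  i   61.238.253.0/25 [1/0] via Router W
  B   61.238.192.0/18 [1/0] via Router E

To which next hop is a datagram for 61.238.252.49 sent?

Router J

Routes whose prefix contains 61.238.252.49:
  0.0.0.0/0 (default, matches everything) -> Router B
  61.0.0.0/8 (61.0.0.0 - 61.255.255.255) -> Router N
  61.236.0.0/14 (61.236.0.0 - 61.239.255.255) -> Router X
  61.238.192.0/18 (61.238.192.0 - 61.238.255.255) -> Router E
  61.238.240.0/20 (61.238.240.0 - 61.238.255.255) -> Router J
More-specific entries that do NOT match:
  61.238.254.0/25 (61.238.254.0 - 61.238.254.127) does not contain 61.238.252.49
  61.238.253.0/25 (61.238.253.0 - 61.238.253.127) does not contain 61.238.252.49
  61.238.240.0/21 (61.238.240.0 - 61.238.247.255) does not contain 61.238.252.49
Longest matching prefix is /20 -> next hop Router J.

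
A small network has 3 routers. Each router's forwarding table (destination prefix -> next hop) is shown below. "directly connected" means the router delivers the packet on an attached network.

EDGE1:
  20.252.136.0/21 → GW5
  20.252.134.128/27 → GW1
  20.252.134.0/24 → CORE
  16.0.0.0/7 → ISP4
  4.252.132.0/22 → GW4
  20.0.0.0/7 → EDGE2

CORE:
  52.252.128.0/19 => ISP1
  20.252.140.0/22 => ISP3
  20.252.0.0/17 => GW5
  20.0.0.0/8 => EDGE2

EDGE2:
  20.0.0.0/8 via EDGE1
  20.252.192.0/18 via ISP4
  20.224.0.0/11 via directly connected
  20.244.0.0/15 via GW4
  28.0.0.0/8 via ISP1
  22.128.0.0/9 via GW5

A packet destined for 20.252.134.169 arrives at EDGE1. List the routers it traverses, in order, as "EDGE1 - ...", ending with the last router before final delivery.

EDGE1 - CORE - EDGE2

At EDGE1: longest match for 20.252.134.169 is 20.252.134.0/24 -> CORE
At CORE: longest match for 20.252.134.169 is 20.0.0.0/8 -> EDGE2
At EDGE2: longest match for 20.252.134.169 is 20.224.0.0/11 -> directly connected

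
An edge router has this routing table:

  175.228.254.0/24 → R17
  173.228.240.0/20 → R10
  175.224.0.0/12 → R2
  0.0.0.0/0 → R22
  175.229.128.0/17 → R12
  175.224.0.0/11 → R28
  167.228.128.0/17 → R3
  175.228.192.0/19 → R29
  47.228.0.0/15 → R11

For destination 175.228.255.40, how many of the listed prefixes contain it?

Prefixes containing 175.228.255.40:
  0.0.0.0/0 (default, matches everything)
  175.224.0.0/11 (175.224.0.0 - 175.255.255.255)
  175.224.0.0/12 (175.224.0.0 - 175.239.255.255)
Total matching entries: 3.

3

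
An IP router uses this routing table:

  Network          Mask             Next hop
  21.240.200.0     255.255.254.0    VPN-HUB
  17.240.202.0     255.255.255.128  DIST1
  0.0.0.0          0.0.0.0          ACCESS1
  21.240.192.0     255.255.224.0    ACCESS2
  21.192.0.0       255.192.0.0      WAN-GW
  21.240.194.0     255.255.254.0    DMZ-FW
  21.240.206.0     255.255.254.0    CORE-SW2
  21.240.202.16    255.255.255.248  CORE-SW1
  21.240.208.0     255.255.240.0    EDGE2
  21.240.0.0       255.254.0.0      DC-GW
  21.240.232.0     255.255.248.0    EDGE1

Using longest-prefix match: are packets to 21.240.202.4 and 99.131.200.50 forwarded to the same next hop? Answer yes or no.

no

21.240.202.4: longest match 21.240.192.0/19 -> ACCESS2
99.131.200.50: longest match 0.0.0.0/0 -> ACCESS1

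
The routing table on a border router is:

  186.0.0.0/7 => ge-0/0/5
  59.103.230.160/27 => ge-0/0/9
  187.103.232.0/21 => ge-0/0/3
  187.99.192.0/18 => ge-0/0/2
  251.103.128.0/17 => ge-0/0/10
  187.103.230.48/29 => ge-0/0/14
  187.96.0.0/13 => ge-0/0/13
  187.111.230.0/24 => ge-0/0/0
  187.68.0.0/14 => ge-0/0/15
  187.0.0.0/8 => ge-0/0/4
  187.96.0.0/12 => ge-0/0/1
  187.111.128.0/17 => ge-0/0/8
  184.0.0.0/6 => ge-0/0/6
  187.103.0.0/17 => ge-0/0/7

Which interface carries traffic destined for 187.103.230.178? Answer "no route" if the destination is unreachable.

ge-0/0/13

Routes whose prefix contains 187.103.230.178:
  184.0.0.0/6 (184.0.0.0 - 187.255.255.255) -> ge-0/0/6
  186.0.0.0/7 (186.0.0.0 - 187.255.255.255) -> ge-0/0/5
  187.0.0.0/8 (187.0.0.0 - 187.255.255.255) -> ge-0/0/4
  187.96.0.0/12 (187.96.0.0 - 187.111.255.255) -> ge-0/0/1
  187.96.0.0/13 (187.96.0.0 - 187.103.255.255) -> ge-0/0/13
More-specific entries that do NOT match:
  187.103.230.48/29 (187.103.230.48 - 187.103.230.55) does not contain 187.103.230.178
  59.103.230.160/27 (59.103.230.160 - 59.103.230.191) does not contain 187.103.230.178
  187.111.230.0/24 (187.111.230.0 - 187.111.230.255) does not contain 187.103.230.178
  187.103.232.0/21 (187.103.232.0 - 187.103.239.255) does not contain 187.103.230.178
  187.99.192.0/18 (187.99.192.0 - 187.99.255.255) does not contain 187.103.230.178
  251.103.128.0/17 (251.103.128.0 - 251.103.255.255) does not contain 187.103.230.178
  187.111.128.0/17 (187.111.128.0 - 187.111.255.255) does not contain 187.103.230.178
  187.103.0.0/17 (187.103.0.0 - 187.103.127.255) does not contain 187.103.230.178
  187.68.0.0/14 (187.68.0.0 - 187.71.255.255) does not contain 187.103.230.178
Longest matching prefix is /13 -> interface ge-0/0/13.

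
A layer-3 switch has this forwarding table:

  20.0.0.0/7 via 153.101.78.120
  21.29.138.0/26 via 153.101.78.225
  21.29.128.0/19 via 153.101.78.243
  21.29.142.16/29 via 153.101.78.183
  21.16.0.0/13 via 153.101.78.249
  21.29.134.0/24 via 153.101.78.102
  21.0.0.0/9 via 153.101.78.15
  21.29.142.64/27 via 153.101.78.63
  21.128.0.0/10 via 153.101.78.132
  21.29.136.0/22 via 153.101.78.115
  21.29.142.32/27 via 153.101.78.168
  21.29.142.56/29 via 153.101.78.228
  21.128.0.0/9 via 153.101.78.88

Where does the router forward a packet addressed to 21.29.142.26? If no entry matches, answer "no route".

Routes whose prefix contains 21.29.142.26:
  20.0.0.0/7 (20.0.0.0 - 21.255.255.255) -> 153.101.78.120
  21.0.0.0/9 (21.0.0.0 - 21.127.255.255) -> 153.101.78.15
  21.29.128.0/19 (21.29.128.0 - 21.29.159.255) -> 153.101.78.243
More-specific entries that do NOT match:
  21.29.142.16/29 (21.29.142.16 - 21.29.142.23) does not contain 21.29.142.26
  21.29.142.56/29 (21.29.142.56 - 21.29.142.63) does not contain 21.29.142.26
  21.29.142.64/27 (21.29.142.64 - 21.29.142.95) does not contain 21.29.142.26
  21.29.142.32/27 (21.29.142.32 - 21.29.142.63) does not contain 21.29.142.26
  21.29.138.0/26 (21.29.138.0 - 21.29.138.63) does not contain 21.29.142.26
  21.29.134.0/24 (21.29.134.0 - 21.29.134.255) does not contain 21.29.142.26
  21.29.136.0/22 (21.29.136.0 - 21.29.139.255) does not contain 21.29.142.26
Longest matching prefix is /19 -> next hop 153.101.78.243.

153.101.78.243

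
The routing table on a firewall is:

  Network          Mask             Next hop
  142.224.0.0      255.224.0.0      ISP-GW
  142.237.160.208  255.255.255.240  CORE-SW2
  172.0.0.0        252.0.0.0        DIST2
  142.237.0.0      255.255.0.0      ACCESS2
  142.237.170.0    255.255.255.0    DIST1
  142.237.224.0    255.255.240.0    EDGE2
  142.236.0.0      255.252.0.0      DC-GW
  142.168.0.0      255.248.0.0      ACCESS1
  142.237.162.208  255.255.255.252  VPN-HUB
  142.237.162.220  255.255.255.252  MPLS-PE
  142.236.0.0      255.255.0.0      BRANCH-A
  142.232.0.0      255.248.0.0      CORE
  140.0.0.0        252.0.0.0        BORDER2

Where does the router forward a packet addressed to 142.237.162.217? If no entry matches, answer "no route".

Routes whose prefix contains 142.237.162.217:
  140.0.0.0/6 (140.0.0.0 - 143.255.255.255) -> BORDER2
  142.224.0.0/11 (142.224.0.0 - 142.255.255.255) -> ISP-GW
  142.232.0.0/13 (142.232.0.0 - 142.239.255.255) -> CORE
  142.236.0.0/14 (142.236.0.0 - 142.239.255.255) -> DC-GW
  142.237.0.0/16 (142.237.0.0 - 142.237.255.255) -> ACCESS2
More-specific entries that do NOT match:
  142.237.162.208/30 (142.237.162.208 - 142.237.162.211) does not contain 142.237.162.217
  142.237.162.220/30 (142.237.162.220 - 142.237.162.223) does not contain 142.237.162.217
  142.237.160.208/28 (142.237.160.208 - 142.237.160.223) does not contain 142.237.162.217
  142.237.170.0/24 (142.237.170.0 - 142.237.170.255) does not contain 142.237.162.217
  142.237.224.0/20 (142.237.224.0 - 142.237.239.255) does not contain 142.237.162.217
Longest matching prefix is /16 -> next hop ACCESS2.

ACCESS2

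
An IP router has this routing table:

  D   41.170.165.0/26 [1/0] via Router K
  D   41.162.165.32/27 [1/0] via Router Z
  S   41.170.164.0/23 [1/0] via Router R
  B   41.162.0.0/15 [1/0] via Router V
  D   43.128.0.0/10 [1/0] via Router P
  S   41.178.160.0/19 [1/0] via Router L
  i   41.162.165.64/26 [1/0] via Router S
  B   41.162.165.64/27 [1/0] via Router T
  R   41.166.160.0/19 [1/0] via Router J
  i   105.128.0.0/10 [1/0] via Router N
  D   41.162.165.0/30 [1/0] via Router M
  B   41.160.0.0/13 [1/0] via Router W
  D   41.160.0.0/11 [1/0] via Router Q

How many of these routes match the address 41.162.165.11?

Prefixes containing 41.162.165.11:
  41.160.0.0/11 (41.160.0.0 - 41.191.255.255)
  41.160.0.0/13 (41.160.0.0 - 41.167.255.255)
  41.162.0.0/15 (41.162.0.0 - 41.163.255.255)
Total matching entries: 3.

3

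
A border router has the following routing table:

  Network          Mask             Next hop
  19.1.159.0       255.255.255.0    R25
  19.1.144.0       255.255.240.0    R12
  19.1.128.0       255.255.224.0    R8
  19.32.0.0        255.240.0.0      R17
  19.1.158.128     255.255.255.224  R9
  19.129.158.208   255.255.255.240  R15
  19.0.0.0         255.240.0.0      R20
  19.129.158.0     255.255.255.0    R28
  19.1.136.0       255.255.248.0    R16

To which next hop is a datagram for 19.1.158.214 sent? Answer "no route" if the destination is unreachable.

Routes whose prefix contains 19.1.158.214:
  19.0.0.0/12 (19.0.0.0 - 19.15.255.255) -> R20
  19.1.128.0/19 (19.1.128.0 - 19.1.159.255) -> R8
  19.1.144.0/20 (19.1.144.0 - 19.1.159.255) -> R12
More-specific entries that do NOT match:
  19.129.158.208/28 (19.129.158.208 - 19.129.158.223) does not contain 19.1.158.214
  19.1.158.128/27 (19.1.158.128 - 19.1.158.159) does not contain 19.1.158.214
  19.1.159.0/24 (19.1.159.0 - 19.1.159.255) does not contain 19.1.158.214
  19.129.158.0/24 (19.129.158.0 - 19.129.158.255) does not contain 19.1.158.214
  19.1.136.0/21 (19.1.136.0 - 19.1.143.255) does not contain 19.1.158.214
Longest matching prefix is /20 -> next hop R12.

R12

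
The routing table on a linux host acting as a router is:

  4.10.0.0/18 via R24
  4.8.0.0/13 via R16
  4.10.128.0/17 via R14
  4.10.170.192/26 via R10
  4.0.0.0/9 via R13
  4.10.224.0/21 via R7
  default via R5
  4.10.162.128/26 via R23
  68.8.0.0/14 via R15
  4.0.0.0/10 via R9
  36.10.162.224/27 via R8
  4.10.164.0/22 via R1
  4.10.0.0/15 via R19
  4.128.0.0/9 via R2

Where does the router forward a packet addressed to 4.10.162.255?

R14

Routes whose prefix contains 4.10.162.255:
  0.0.0.0/0 (default, matches everything) -> R5
  4.0.0.0/9 (4.0.0.0 - 4.127.255.255) -> R13
  4.0.0.0/10 (4.0.0.0 - 4.63.255.255) -> R9
  4.8.0.0/13 (4.8.0.0 - 4.15.255.255) -> R16
  4.10.0.0/15 (4.10.0.0 - 4.11.255.255) -> R19
  4.10.128.0/17 (4.10.128.0 - 4.10.255.255) -> R14
More-specific entries that do NOT match:
  36.10.162.224/27 (36.10.162.224 - 36.10.162.255) does not contain 4.10.162.255
  4.10.170.192/26 (4.10.170.192 - 4.10.170.255) does not contain 4.10.162.255
  4.10.162.128/26 (4.10.162.128 - 4.10.162.191) does not contain 4.10.162.255
  4.10.164.0/22 (4.10.164.0 - 4.10.167.255) does not contain 4.10.162.255
  4.10.224.0/21 (4.10.224.0 - 4.10.231.255) does not contain 4.10.162.255
  4.10.0.0/18 (4.10.0.0 - 4.10.63.255) does not contain 4.10.162.255
Longest matching prefix is /17 -> next hop R14.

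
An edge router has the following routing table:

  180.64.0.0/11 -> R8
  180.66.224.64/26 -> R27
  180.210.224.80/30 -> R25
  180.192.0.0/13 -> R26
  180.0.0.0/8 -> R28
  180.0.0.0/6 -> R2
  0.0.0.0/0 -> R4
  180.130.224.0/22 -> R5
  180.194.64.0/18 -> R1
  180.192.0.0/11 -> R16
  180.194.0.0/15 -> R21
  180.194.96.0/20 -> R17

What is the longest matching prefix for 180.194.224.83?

180.194.0.0/15

Entries matching 180.194.224.83:
  0.0.0.0/0 (default, matches everything)
  180.0.0.0/6 (180.0.0.0 - 183.255.255.255)
  180.0.0.0/8 (180.0.0.0 - 180.255.255.255)
  180.192.0.0/11 (180.192.0.0 - 180.223.255.255)
  180.192.0.0/13 (180.192.0.0 - 180.199.255.255)
  180.194.0.0/15 (180.194.0.0 - 180.195.255.255)
Most specific is 180.194.0.0/15.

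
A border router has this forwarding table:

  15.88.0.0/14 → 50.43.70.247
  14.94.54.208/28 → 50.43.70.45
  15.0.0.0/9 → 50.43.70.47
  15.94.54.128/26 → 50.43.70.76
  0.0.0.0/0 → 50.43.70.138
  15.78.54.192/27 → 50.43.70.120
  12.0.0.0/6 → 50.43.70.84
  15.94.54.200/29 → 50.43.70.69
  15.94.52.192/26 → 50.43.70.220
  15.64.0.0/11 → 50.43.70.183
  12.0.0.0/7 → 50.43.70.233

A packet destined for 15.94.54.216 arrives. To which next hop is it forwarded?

Routes whose prefix contains 15.94.54.216:
  0.0.0.0/0 (default, matches everything) -> 50.43.70.138
  12.0.0.0/6 (12.0.0.0 - 15.255.255.255) -> 50.43.70.84
  15.0.0.0/9 (15.0.0.0 - 15.127.255.255) -> 50.43.70.47
  15.64.0.0/11 (15.64.0.0 - 15.95.255.255) -> 50.43.70.183
More-specific entries that do NOT match:
  15.94.54.200/29 (15.94.54.200 - 15.94.54.207) does not contain 15.94.54.216
  14.94.54.208/28 (14.94.54.208 - 14.94.54.223) does not contain 15.94.54.216
  15.78.54.192/27 (15.78.54.192 - 15.78.54.223) does not contain 15.94.54.216
  15.94.54.128/26 (15.94.54.128 - 15.94.54.191) does not contain 15.94.54.216
  15.94.52.192/26 (15.94.52.192 - 15.94.52.255) does not contain 15.94.54.216
  15.88.0.0/14 (15.88.0.0 - 15.91.255.255) does not contain 15.94.54.216
Longest matching prefix is /11 -> next hop 50.43.70.183.

50.43.70.183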